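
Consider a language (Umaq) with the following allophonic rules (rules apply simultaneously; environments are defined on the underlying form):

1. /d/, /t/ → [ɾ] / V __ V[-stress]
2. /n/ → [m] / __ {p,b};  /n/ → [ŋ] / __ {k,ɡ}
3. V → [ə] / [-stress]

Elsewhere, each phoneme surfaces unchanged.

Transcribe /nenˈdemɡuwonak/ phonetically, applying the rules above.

/n/ — word-initial; rule 2 does not apply here → [n].
/e/ (between /n/ and /n/) occurs in an unstressed syllable → [ə] by rule 3.
/n/ (between /e/ and /d/) fails the environment for rule 2, so it stays [n].
/d/ — between /n/ and /e/; rule 1 does not apply here → [d].
/e/ (between /d/ and /m/) fails the environment for rule 3, so it stays [e].
/m/ (between /e/ and /ɡ/): no rule targets it → [m].
/ɡ/ (between /m/ and /u/) is unaffected → [ɡ].
/u/ (between /ɡ/ and /w/) occurs in an unstressed syllable → [ə] by rule 3.
/w/ (between /u/ and /o/) is unaffected → [w].
/o/ — between /w/ and /n/, in an unstressed syllable — surfaces as [ə] (rule 3).
/n/ (between /o/ and /a/) is in the target of rule 2 but the environment (before a labial or velar stop) is not met → [n].
/a/ meets the environment for rule 3 (in an unstressed syllable) → [ə].
/k/ (word-final) is unaffected → [k].

[nənˈdemɡəwənək]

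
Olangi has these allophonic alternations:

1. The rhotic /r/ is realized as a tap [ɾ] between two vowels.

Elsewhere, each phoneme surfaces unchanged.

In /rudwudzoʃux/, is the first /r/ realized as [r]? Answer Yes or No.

/r/ (word-initial): rule 1 targets it, but not between two vowels → unchanged [r].
The actual realization is [r], which matches [r].

Yes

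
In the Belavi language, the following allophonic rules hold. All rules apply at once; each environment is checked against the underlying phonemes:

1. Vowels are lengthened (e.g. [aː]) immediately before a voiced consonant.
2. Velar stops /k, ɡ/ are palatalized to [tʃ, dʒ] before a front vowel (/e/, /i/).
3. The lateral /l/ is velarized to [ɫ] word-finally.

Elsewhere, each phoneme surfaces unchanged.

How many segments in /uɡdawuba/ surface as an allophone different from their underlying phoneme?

3

Segments that undergo a rule: /u/ → [uː] (rule 1); /a/ → [aː] (rule 1); /u/ → [uː] (rule 1).
All other segments surface unchanged.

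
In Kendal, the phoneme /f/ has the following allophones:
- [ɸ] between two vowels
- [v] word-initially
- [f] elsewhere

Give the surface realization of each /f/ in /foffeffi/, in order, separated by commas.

Occurrence 1 (position 1): word-initially → [v].
Occurrence 2 (position 3): no conditioning environment matches → elsewhere allophone [f].
Occurrence 3 (position 4): no conditioning environment matches → elsewhere allophone [f].
Occurrence 4 (position 6): no conditioning environment matches → elsewhere allophone [f].
Occurrence 5 (position 7): no conditioning environment matches → elsewhere allophone [f].

[v], [f], [f], [f], [f]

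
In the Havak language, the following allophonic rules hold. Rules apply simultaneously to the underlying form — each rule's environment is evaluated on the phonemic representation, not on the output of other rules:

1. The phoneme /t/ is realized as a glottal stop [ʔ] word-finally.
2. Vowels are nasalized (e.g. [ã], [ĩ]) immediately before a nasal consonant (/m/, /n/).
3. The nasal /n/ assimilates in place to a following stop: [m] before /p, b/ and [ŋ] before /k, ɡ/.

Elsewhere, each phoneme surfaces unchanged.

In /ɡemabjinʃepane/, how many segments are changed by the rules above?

3

Segments that undergo a rule: /e/ → [ẽ] (rule 2); /i/ → [ĩ] (rule 2); /a/ → [ã] (rule 2).
All other segments surface unchanged.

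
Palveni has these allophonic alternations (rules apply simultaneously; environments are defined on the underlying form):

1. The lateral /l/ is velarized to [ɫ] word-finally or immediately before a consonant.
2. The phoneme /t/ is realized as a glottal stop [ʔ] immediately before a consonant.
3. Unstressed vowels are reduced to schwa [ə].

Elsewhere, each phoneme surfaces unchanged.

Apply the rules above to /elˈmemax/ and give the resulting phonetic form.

[əɫˈmeməx]

/e/ (word-initial): in an unstressed syllable, so rule 3 applies → [ə].
/l/ — between /e/ and /m/, word-finally or immediately before a consonant — surfaces as [ɫ] (rule 1).
/e/ (between /m/ and /m/): rule 3 targets it, but not in an unstressed syllable → unchanged [e].
/a/ — between /m/ and /x/, in an unstressed syllable — surfaces as [ə] (rule 3).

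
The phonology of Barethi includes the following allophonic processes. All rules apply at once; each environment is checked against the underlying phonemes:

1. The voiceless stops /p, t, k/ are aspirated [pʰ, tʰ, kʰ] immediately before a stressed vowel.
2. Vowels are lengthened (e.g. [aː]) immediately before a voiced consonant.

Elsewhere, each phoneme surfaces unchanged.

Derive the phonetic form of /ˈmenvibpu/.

[ˈmeːnviːbpu]

/e/ (between /m/ and /n/): before a voiced consonant, so rule 2 applies → [eː].
/i/ meets the environment for rule 2 (before a voiced consonant) → [iː].
/p/ (between /b/ and /u/) fails the environment for rule 1, so it stays [p].
/u/ (word-final) fails the environment for rule 2, so it stays [u].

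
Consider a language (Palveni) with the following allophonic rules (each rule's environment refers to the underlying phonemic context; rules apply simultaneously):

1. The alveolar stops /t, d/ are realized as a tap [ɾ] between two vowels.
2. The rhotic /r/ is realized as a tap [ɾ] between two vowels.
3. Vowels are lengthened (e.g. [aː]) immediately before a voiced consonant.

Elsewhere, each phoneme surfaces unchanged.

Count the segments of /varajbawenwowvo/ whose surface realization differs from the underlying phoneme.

6

Segments that undergo a rule: /a/ → [aː] (rule 3); /r/ → [ɾ] (rule 2); /a/ → [aː] (rule 3); /a/ → [aː] (rule 3); /e/ → [eː] (rule 3); /o/ → [oː] (rule 3).
All other segments surface unchanged.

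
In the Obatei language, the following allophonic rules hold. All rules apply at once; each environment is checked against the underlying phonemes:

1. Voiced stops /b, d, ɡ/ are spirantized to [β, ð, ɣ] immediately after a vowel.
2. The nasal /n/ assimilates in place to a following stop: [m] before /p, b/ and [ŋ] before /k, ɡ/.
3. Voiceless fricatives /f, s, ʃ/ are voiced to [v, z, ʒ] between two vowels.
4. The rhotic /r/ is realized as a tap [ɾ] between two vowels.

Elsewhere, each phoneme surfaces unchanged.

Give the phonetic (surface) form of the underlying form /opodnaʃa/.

/o/ (word-initial) is unaffected → [o].
/p/ — not in any rule's target class → [p].
/o/ (between /p/ and /d/) is unaffected → [o].
Rule 1 applies to /d/ (between /o/ and /n/: immediately after a vowel) → [ð].
/n/ (between /d/ and /a/) fails the environment for rule 2, so it stays [n].
/a/ — not in any rule's target class → [a].
/ʃ/ (between /a/ and /a/): between two vowels, so rule 3 applies → [ʒ].
/a/ stays [a].

[opoðnaʒa]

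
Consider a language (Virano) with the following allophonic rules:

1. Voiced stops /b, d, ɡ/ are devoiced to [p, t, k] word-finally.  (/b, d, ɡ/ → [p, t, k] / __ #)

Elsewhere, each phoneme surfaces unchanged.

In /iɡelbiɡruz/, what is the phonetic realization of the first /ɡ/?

[ɡ]

/ɡ/ (between /i/ and /e/): rule 1 targets it, but not word-finally → unchanged [ɡ].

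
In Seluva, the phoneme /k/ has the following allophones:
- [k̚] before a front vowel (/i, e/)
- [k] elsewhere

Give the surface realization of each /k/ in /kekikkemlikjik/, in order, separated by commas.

Occurrence 1 (position 1): before a front vowel (/i, e/) → [k̚].
Occurrence 2 (position 3): before a front vowel (/i, e/) → [k̚].
Occurrence 3 (position 5): no conditioning environment matches → elsewhere allophone [k].
Occurrence 4 (position 6): before a front vowel (/i, e/) → [k̚].
Occurrence 5 (position 11): no conditioning environment matches → elsewhere allophone [k].
Occurrence 6 (position 14): no conditioning environment matches → elsewhere allophone [k].

[k̚], [k̚], [k], [k̚], [k], [k]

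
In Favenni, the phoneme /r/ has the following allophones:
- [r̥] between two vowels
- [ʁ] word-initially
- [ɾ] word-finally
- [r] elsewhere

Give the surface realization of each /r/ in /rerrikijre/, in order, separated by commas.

Occurrence 1 (position 1): word-initially → [ʁ].
Occurrence 2 (position 3): no conditioning environment matches → elsewhere allophone [r].
Occurrence 3 (position 4): no conditioning environment matches → elsewhere allophone [r].
Occurrence 4 (position 9): no conditioning environment matches → elsewhere allophone [r].

[ʁ], [r], [r], [r]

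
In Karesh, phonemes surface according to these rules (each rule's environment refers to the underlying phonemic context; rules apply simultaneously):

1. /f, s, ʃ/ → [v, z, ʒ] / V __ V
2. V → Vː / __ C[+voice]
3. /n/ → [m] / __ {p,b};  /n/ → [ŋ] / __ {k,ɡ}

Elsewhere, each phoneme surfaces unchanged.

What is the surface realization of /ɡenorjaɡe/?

[ɡeːnoːrjaːɡe]

Rule 2 applies to /e/ (between /ɡ/ and /n/: before a voiced consonant) → [eː].
/n/ (between /e/ and /o/): rule 3 targets it, but not before a labial or velar stop → unchanged [n].
/o/ meets the environment for rule 2 (before a voiced consonant) → [oː].
/a/ — between /j/ and /ɡ/, before a voiced consonant — surfaces as [aː] (rule 2).
/e/ (word-final) fails the environment for rule 2, so it stays [e].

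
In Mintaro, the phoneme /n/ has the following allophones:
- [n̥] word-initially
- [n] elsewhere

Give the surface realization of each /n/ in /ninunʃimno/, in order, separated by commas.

Occurrence 1 (position 1): word-initially → [n̥].
Occurrence 2 (position 3): no conditioning environment matches → elsewhere allophone [n].
Occurrence 3 (position 5): no conditioning environment matches → elsewhere allophone [n].
Occurrence 4 (position 9): no conditioning environment matches → elsewhere allophone [n].

[n̥], [n], [n], [n]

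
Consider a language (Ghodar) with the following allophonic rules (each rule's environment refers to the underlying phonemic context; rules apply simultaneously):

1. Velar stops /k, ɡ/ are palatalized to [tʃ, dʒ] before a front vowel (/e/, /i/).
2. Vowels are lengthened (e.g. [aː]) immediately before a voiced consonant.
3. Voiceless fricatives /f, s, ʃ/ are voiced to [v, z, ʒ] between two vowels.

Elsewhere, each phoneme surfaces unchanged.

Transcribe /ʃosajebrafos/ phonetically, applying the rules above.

[ʃozaːjeːbravos]

/ʃ/ (word-initial): rule 3 targets it, but not between two vowels → unchanged [ʃ].
/o/ (between /ʃ/ and /s/) is in the target of rule 2 but the environment (before a voiced consonant) is not met → [o].
Rule 3 applies to /s/ (between /o/ and /a/: between two vowels) → [z].
/a/ — between /s/ and /j/, before a voiced consonant — surfaces as [aː] (rule 2).
/j/ stays [j].
Rule 2 applies to /e/ (between /j/ and /b/: before a voiced consonant) → [eː].
/b/ — not in any rule's target class → [b].
/r/ stays [r].
/a/ (between /r/ and /f/) fails the environment for rule 2, so it stays [a].
/f/ — between /a/ and /o/, between two vowels — surfaces as [v] (rule 3).
/o/ — between /f/ and /s/; rule 2 does not apply here → [o].
/s/ (word-final): rule 3 targets it, but not between two vowels → unchanged [s].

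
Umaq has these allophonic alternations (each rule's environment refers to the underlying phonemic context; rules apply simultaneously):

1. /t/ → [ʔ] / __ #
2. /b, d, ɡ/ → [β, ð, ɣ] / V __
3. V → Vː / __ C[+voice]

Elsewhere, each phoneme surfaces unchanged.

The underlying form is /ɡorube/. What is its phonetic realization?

[ɡoːruːβe]

/ɡ/ (word-initial): rule 2 targets it, but not immediately after a vowel → unchanged [ɡ].
/o/ (between /ɡ/ and /r/): before a voiced consonant, so rule 3 applies → [oː].
/r/ (between /o/ and /u/): no rule targets it → [r].
/u/ (between /r/ and /b/): before a voiced consonant, so rule 3 applies → [uː].
/b/ — between /u/ and /e/, immediately after a vowel — surfaces as [β] (rule 2).
/e/ (word-final) is in the target of rule 3 but the environment (before a voiced consonant) is not met → [e].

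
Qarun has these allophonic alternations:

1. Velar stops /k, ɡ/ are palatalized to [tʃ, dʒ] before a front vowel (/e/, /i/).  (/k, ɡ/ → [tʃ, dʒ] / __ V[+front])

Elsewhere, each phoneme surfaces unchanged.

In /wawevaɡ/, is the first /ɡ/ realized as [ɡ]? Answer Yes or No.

Yes

/ɡ/ — word-final; rule 1 does not apply here → [ɡ].
The actual realization is [ɡ], which matches [ɡ].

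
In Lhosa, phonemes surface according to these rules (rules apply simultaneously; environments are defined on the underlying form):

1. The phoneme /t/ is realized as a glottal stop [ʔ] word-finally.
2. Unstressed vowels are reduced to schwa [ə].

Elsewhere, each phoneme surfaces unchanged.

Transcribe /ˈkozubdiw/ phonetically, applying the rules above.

/k/ — not in any rule's target class → [k].
/o/ — between /k/ and /z/; rule 2 does not apply here → [o].
/z/ — not in any rule's target class → [z].
/u/ (between /z/ and /b/) occurs in an unstressed syllable → [ə] by rule 2.
/b/ (between /u/ and /d/) is unaffected → [b].
/d/ — not in any rule's target class → [d].
/i/ — between /d/ and /w/, in an unstressed syllable — surfaces as [ə] (rule 2).
/w/ stays [w].

[ˈkozəbdəw]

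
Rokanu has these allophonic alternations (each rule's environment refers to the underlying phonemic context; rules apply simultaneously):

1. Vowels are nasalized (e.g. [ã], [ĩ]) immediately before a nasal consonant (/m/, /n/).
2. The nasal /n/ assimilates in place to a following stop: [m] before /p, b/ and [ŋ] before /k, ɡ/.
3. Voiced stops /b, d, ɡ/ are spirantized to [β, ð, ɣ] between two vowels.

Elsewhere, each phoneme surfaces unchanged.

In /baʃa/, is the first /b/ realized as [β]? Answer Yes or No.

No

/b/ (word-initial): rule 3 targets it, but not between two vowels → unchanged [b].
The actual realization is [b], not [β].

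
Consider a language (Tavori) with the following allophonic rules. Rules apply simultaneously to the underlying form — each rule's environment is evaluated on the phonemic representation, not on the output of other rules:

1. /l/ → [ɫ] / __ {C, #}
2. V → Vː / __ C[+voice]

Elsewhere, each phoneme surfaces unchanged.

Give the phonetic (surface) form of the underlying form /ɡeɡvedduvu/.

[ɡeːɡveːdduːvu]

/ɡ/ stays [ɡ].
/e/ (between /ɡ/ and /ɡ/) occurs before a voiced consonant → [eː] by rule 2.
/ɡ/ (between /e/ and /v/) is unaffected → [ɡ].
/v/ (between /ɡ/ and /e/): no rule targets it → [v].
/e/ (between /v/ and /d/) occurs before a voiced consonant → [eː] by rule 2.
/d/ (between /e/ and /d/): no rule targets it → [d].
/d/ (between /d/ and /u/) is unaffected → [d].
Rule 2 applies to /u/ (between /d/ and /v/: before a voiced consonant) → [uː].
/v/ (between /u/ and /u/): no rule targets it → [v].
/u/ (word-final): rule 2 targets it, but not before a voiced consonant → unchanged [u].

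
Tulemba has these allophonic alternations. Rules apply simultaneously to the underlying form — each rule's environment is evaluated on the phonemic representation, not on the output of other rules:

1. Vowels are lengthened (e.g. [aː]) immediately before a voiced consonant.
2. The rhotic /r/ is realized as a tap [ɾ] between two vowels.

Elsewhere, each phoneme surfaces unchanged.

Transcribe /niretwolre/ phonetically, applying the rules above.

[niːɾetwoːlre]

/n/ — not in any rule's target class → [n].
/i/ (between /n/ and /r/) occurs before a voiced consonant → [iː] by rule 1.
/r/ meets the environment for rule 2 (between two vowels) → [ɾ].
/e/ (between /r/ and /t/) fails the environment for rule 1, so it stays [e].
/t/ (between /e/ and /w/) is unaffected → [t].
/w/ stays [w].
/o/ meets the environment for rule 1 (before a voiced consonant) → [oː].
/l/ stays [l].
/r/ (between /l/ and /e/): rule 2 targets it, but not between two vowels → unchanged [r].
/e/ (word-final) fails the environment for rule 1, so it stays [e].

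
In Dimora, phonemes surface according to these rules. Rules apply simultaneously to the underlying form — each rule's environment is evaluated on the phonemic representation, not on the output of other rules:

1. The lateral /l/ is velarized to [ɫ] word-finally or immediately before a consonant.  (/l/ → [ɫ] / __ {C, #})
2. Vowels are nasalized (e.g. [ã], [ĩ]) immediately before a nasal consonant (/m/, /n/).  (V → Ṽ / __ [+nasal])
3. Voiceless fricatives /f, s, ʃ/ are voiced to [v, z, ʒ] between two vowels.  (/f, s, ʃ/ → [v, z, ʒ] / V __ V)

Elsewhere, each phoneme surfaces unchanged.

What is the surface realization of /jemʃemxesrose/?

/e/ (between /j/ and /m/): before a nasal consonant, so rule 2 applies → [ẽ].
/ʃ/ (between /m/ and /e/) is in the target of rule 3 but the environment (between two vowels) is not met → [ʃ].
/e/ (between /ʃ/ and /m/): before a nasal consonant, so rule 2 applies → [ẽ].
/e/ (between /x/ and /s/) is in the target of rule 2 but the environment (before a nasal consonant) is not met → [e].
/s/ (between /e/ and /r/) fails the environment for rule 3, so it stays [s].
/o/ (between /r/ and /s/) is in the target of rule 2 but the environment (before a nasal consonant) is not met → [o].
Rule 3 applies to /s/ (between /o/ and /e/: between two vowels) → [z].
/e/ (word-final) fails the environment for rule 2, so it stays [e].

[jẽmʃẽmxesroze]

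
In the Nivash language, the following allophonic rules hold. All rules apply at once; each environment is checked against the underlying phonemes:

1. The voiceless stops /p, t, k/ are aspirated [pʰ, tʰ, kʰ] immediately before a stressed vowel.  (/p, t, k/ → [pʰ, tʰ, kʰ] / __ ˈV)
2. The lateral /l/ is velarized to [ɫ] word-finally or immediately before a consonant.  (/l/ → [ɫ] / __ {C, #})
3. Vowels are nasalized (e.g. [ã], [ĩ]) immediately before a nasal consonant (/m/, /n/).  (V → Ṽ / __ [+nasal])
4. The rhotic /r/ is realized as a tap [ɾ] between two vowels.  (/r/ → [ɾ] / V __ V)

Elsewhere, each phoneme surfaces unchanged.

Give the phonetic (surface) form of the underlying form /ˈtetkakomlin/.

[ˈtʰetkakõmlĩn]

/t/ (word-initial) occurs immediately before a stressed vowel → [tʰ] by rule 1.
/e/ (between /t/ and /t/): rule 3 targets it, but not before a nasal consonant → unchanged [e].
/t/ — between /e/ and /k/; rule 1 does not apply here → [t].
/k/ (between /t/ and /a/) fails the environment for rule 1, so it stays [k].
/a/ — between /k/ and /k/; rule 3 does not apply here → [a].
/k/ (between /a/ and /o/) fails the environment for rule 1, so it stays [k].
/o/ (between /k/ and /m/) occurs before a nasal consonant → [õ] by rule 3.
/m/ (between /o/ and /l/) is unaffected → [m].
/l/ (between /m/ and /i/) is in the target of rule 2 but the environment (word-finally or immediately before a consonant) is not met → [l].
Rule 3 applies to /i/ (between /l/ and /n/: before a nasal consonant) → [ĩ].
/n/ (word-final) is unaffected → [n].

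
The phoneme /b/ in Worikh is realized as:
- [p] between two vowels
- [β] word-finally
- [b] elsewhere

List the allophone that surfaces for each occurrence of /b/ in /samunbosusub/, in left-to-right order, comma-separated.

Occurrence 1 (position 6): no conditioning environment matches → elsewhere allophone [b].
Occurrence 2 (position 12): word-finally → [β].

[b], [β]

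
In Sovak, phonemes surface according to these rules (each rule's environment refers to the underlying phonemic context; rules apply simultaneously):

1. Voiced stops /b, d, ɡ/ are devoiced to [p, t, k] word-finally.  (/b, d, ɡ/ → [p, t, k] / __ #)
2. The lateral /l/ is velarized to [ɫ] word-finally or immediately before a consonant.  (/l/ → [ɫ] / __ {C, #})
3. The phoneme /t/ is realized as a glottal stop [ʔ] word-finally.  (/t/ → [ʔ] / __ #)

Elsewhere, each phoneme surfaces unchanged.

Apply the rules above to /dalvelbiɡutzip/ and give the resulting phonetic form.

[daɫveɫbiɡutzip]

/d/ (word-initial) is in the target of rule 1 but the environment (word-finally) is not met → [d].
/a/ (between /d/ and /l/) is unaffected → [a].
/l/ (between /a/ and /v/) occurs word-finally or immediately before a consonant → [ɫ] by rule 2.
/v/ stays [v].
/e/ stays [e].
/l/ (between /e/ and /b/): word-finally or immediately before a consonant, so rule 2 applies → [ɫ].
/b/ — between /l/ and /i/; rule 1 does not apply here → [b].
/i/ — not in any rule's target class → [i].
/ɡ/ (between /i/ and /u/) is in the target of rule 1 but the environment (word-finally) is not met → [ɡ].
/u/ (between /ɡ/ and /t/): no rule targets it → [u].
/t/ (between /u/ and /z/) fails the environment for rule 3, so it stays [t].
/z/ (between /t/ and /i/): no rule targets it → [z].
/i/ (between /z/ and /p/): no rule targets it → [i].
/p/ (word-final): no rule targets it → [p].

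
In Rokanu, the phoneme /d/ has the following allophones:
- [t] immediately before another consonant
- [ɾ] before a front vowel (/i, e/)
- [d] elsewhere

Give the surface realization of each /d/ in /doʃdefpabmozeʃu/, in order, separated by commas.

Occurrence 1 (position 1): no conditioning environment matches → elsewhere allophone [d].
Occurrence 2 (position 4): before a front vowel (/i, e/) → [ɾ].

[d], [ɾ]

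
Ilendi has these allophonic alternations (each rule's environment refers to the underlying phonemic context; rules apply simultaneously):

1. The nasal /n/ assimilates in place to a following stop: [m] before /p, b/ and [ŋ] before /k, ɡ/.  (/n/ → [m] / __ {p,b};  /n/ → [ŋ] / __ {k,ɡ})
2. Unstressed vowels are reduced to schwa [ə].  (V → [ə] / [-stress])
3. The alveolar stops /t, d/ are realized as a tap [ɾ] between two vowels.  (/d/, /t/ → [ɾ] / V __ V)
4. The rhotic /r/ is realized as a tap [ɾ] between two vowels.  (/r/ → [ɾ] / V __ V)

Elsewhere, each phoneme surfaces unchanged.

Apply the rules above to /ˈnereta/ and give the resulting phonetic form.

/n/ (word-initial) fails the environment for rule 1, so it stays [n].
/e/ (between /n/ and /r/) is in the target of rule 2 but the environment (in an unstressed syllable) is not met → [e].
/r/ (between /e/ and /e/): between two vowels, so rule 4 applies → [ɾ].
/e/ (between /r/ and /t/): in an unstressed syllable, so rule 2 applies → [ə].
/t/ (between /e/ and /a/) occurs between two vowels → [ɾ] by rule 3.
/a/ — word-final, in an unstressed syllable — surfaces as [ə] (rule 2).

[ˈneɾəɾə]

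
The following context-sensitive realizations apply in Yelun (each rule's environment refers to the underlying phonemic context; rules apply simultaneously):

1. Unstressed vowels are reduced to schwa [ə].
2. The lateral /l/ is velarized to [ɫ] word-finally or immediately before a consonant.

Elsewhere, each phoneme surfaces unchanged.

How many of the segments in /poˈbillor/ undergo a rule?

Segments that undergo a rule: /o/ → [ə] (rule 1); /l/ → [ɫ] (rule 2); /o/ → [ə] (rule 1).
All other segments surface unchanged.

3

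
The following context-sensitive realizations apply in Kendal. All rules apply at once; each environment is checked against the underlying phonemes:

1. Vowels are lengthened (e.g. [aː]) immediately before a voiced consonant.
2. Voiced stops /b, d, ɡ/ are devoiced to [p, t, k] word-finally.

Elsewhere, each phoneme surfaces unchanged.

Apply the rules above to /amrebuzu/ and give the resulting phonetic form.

/a/ (word-initial): before a voiced consonant, so rule 1 applies → [aː].
/m/ stays [m].
/r/ (between /m/ and /e/): no rule targets it → [r].
/e/ (between /r/ and /b/) occurs before a voiced consonant → [eː] by rule 1.
/b/ (between /e/ and /u/) is in the target of rule 2 but the environment (word-finally) is not met → [b].
Rule 1 applies to /u/ (between /b/ and /z/: before a voiced consonant) → [uː].
/z/ (between /u/ and /u/) is unaffected → [z].
/u/ — word-final; rule 1 does not apply here → [u].

[aːmreːbuːzu]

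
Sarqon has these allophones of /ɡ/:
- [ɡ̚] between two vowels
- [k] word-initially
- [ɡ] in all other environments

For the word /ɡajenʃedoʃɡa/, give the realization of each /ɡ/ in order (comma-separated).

[k], [ɡ]

Occurrence 1 (position 1): word-initially → [k].
Occurrence 2 (position 11): no conditioning environment matches → elsewhere allophone [ɡ].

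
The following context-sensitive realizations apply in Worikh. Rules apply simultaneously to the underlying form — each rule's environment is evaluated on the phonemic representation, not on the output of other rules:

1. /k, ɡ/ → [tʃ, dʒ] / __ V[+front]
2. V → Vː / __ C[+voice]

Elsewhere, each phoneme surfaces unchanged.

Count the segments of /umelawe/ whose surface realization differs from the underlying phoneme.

Segments that undergo a rule: /u/ → [uː] (rule 2); /e/ → [eː] (rule 2); /a/ → [aː] (rule 2).
All other segments surface unchanged.

3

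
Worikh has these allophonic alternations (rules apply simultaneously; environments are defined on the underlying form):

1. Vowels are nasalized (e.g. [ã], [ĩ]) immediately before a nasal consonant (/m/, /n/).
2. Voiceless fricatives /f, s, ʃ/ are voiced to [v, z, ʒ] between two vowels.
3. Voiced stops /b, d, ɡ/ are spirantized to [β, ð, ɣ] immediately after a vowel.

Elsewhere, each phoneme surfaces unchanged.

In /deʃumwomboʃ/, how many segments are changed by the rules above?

Segments that undergo a rule: /ʃ/ → [ʒ] (rule 2); /u/ → [ũ] (rule 1); /o/ → [õ] (rule 1).
All other segments surface unchanged.

3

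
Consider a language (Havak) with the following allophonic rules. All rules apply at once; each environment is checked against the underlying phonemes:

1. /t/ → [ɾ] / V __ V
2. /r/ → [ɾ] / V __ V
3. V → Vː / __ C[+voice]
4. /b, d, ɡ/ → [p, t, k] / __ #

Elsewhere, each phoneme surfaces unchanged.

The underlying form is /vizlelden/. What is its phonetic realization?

[viːzleːldeːn]

/v/ (word-initial) is unaffected → [v].
Rule 3 applies to /i/ (between /v/ and /z/: before a voiced consonant) → [iː].
/z/ — not in any rule's target class → [z].
/l/ stays [l].
/e/ (between /l/ and /l/) occurs before a voiced consonant → [eː] by rule 3.
/l/ — not in any rule's target class → [l].
/d/ (between /l/ and /e/) fails the environment for rule 4, so it stays [d].
/e/ meets the environment for rule 3 (before a voiced consonant) → [eː].
/n/ — not in any rule's target class → [n].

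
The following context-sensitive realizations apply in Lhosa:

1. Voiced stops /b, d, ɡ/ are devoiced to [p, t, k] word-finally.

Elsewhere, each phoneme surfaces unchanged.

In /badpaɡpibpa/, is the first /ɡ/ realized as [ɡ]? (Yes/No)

/ɡ/ — between /a/ and /p/; rule 1 does not apply here → [ɡ].
The actual realization is [ɡ], which matches [ɡ].

Yes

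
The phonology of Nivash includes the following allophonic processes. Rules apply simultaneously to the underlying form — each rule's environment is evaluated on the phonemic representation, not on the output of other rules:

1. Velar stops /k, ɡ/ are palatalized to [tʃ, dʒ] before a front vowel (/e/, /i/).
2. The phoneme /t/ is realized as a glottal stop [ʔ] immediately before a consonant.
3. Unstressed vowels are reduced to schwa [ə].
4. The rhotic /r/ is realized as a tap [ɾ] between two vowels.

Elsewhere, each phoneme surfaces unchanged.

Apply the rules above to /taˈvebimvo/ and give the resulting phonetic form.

/t/ (word-initial) is in the target of rule 2 but the environment (immediately before a consonant) is not met → [t].
/a/ — between /t/ and /v/, in an unstressed syllable — surfaces as [ə] (rule 3).
/v/ (between /a/ and /e/) is unaffected → [v].
/e/ (between /v/ and /b/) fails the environment for rule 3, so it stays [e].
/b/ stays [b].
/i/ (between /b/ and /m/): in an unstressed syllable, so rule 3 applies → [ə].
/m/ (between /i/ and /v/): no rule targets it → [m].
/v/ stays [v].
/o/ (word-final): in an unstressed syllable, so rule 3 applies → [ə].

[təˈvebəmvə]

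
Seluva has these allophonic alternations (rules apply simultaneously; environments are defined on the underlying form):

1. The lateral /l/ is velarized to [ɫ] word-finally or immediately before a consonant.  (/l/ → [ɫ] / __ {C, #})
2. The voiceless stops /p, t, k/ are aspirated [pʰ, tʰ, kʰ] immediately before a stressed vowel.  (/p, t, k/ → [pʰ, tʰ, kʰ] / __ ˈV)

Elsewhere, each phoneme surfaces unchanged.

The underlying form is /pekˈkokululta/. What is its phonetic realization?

/p/ (word-initial) is in the target of rule 2 but the environment (immediately before a stressed vowel) is not met → [p].
/e/ — not in any rule's target class → [e].
/k/ (between /e/ and /k/) is in the target of rule 2 but the environment (immediately before a stressed vowel) is not met → [k].
/k/ (between /k/ and /o/) occurs immediately before a stressed vowel → [kʰ] by rule 2.
/o/ (between /k/ and /k/): no rule targets it → [o].
/k/ — between /o/ and /u/; rule 2 does not apply here → [k].
/u/ (between /k/ and /l/): no rule targets it → [u].
/l/ (between /u/ and /u/) fails the environment for rule 1, so it stays [l].
/u/ (between /l/ and /l/) is unaffected → [u].
Rule 1 applies to /l/ (between /u/ and /t/: word-finally or immediately before a consonant) → [ɫ].
/t/ (between /l/ and /a/) fails the environment for rule 2, so it stays [t].
/a/ (word-final): no rule targets it → [a].

[pekˈkʰokuluɫta]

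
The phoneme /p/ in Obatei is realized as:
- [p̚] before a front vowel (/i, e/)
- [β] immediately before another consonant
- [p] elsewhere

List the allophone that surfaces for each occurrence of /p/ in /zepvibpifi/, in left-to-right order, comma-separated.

[β], [p̚]

Occurrence 1 (position 3): immediately before another consonant → [β].
Occurrence 2 (position 7): before a front vowel (/i, e/) → [p̚].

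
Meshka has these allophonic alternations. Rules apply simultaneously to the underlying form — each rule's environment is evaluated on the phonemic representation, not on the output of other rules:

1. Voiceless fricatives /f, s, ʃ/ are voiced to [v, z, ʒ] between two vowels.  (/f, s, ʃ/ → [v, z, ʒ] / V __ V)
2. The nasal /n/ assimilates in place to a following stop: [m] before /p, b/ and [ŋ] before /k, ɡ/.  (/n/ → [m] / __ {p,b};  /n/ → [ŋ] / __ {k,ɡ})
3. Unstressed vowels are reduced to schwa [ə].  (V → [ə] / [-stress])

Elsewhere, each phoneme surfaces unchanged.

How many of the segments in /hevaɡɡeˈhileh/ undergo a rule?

4

Segments that undergo a rule: /e/ → [ə] (rule 3); /a/ → [ə] (rule 3); /e/ → [ə] (rule 3); /e/ → [ə] (rule 3).
All other segments surface unchanged.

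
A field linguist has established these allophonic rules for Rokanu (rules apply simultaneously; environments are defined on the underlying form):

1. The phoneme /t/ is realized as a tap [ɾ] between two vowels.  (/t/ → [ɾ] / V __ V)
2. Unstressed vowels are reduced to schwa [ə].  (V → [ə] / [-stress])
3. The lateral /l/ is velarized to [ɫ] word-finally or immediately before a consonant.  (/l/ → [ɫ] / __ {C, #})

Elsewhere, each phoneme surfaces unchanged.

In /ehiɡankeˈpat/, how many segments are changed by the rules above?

4

Segments that undergo a rule: /e/ → [ə] (rule 2); /i/ → [ə] (rule 2); /a/ → [ə] (rule 2); /e/ → [ə] (rule 2).
All other segments surface unchanged.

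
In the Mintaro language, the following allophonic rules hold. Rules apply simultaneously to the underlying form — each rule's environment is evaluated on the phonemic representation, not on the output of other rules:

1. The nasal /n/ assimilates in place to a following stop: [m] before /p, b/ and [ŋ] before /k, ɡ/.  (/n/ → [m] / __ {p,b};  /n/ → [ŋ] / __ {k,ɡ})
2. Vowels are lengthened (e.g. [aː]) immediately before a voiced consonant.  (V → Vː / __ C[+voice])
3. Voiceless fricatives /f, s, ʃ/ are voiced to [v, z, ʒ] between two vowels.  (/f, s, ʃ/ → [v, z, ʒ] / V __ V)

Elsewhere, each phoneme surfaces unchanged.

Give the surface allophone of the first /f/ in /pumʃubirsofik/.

/f/ — between /o/ and /i/, between two vowels — surfaces as [v] (rule 3).

[v]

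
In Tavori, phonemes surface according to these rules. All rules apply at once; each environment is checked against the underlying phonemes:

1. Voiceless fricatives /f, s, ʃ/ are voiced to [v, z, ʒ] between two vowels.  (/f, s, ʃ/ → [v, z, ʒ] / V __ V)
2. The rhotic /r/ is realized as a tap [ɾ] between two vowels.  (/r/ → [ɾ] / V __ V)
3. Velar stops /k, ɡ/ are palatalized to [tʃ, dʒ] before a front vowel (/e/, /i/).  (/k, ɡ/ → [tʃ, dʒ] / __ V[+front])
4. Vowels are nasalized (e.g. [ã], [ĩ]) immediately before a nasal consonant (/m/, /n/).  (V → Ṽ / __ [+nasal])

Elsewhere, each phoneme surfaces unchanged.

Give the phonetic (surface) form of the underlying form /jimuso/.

[jĩmuzo]

/j/ — not in any rule's target class → [j].
/i/ (between /j/ and /m/) occurs before a nasal consonant → [ĩ] by rule 4.
/m/ (between /i/ and /u/): no rule targets it → [m].
/u/ (between /m/ and /s/): rule 4 targets it, but not before a nasal consonant → unchanged [u].
/s/ (between /u/ and /o/) occurs between two vowels → [z] by rule 1.
/o/ (word-final): rule 4 targets it, but not before a nasal consonant → unchanged [o].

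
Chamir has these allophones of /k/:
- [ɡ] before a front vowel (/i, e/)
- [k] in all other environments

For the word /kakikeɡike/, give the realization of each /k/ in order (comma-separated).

[k], [ɡ], [ɡ], [ɡ]

Occurrence 1 (position 1): no conditioning environment matches → elsewhere allophone [k].
Occurrence 2 (position 3): before a front vowel (/i, e/) → [ɡ].
Occurrence 3 (position 5): before a front vowel (/i, e/) → [ɡ].
Occurrence 4 (position 9): before a front vowel (/i, e/) → [ɡ].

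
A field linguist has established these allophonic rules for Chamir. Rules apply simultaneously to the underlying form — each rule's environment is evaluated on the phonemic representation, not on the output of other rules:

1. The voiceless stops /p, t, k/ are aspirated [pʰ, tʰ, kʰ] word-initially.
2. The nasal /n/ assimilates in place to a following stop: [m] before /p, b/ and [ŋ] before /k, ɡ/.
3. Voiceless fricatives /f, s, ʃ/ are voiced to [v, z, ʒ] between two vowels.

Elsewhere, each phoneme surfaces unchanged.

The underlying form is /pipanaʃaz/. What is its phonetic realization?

/p/ (word-initial) occurs word-initially → [pʰ] by rule 1.
/i/ (between /p/ and /p/): no rule targets it → [i].
/p/ (between /i/ and /a/) is in the target of rule 1 but the environment (word-initially) is not met → [p].
/a/ (between /p/ and /n/) is unaffected → [a].
/n/ (between /a/ and /a/) fails the environment for rule 2, so it stays [n].
/a/ (between /n/ and /ʃ/): no rule targets it → [a].
Rule 3 applies to /ʃ/ (between /a/ and /a/: between two vowels) → [ʒ].
/a/ (between /ʃ/ and /z/): no rule targets it → [a].
/z/ (word-final) is unaffected → [z].

[pʰipanaʒaz]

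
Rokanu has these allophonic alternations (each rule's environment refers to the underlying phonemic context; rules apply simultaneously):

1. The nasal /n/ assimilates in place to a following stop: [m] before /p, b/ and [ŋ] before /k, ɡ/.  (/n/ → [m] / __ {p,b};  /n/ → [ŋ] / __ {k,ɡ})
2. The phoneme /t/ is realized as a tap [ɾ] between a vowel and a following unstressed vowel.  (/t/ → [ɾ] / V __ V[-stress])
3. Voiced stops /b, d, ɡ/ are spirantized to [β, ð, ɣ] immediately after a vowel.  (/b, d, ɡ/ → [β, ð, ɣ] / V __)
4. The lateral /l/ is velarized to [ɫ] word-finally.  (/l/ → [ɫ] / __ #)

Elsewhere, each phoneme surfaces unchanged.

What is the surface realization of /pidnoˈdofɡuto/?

/p/ — not in any rule's target class → [p].
/i/ — not in any rule's target class → [i].
/d/ — between /i/ and /n/, immediately after a vowel — surfaces as [ð] (rule 3).
/n/ (between /d/ and /o/): rule 1 targets it, but not before a labial or velar stop → unchanged [n].
/o/ (between /n/ and /d/): no rule targets it → [o].
/d/ (between /o/ and /o/): immediately after a vowel, so rule 3 applies → [ð].
/o/ (between /d/ and /f/) is unaffected → [o].
/f/ — not in any rule's target class → [f].
/ɡ/ — between /f/ and /u/; rule 3 does not apply here → [ɡ].
/u/ — not in any rule's target class → [u].
/t/ (between /u/ and /o/) occurs between a vowel and a following unstressed vowel → [ɾ] by rule 2.
/o/ — not in any rule's target class → [o].

[piðnoˈðofɡuɾo]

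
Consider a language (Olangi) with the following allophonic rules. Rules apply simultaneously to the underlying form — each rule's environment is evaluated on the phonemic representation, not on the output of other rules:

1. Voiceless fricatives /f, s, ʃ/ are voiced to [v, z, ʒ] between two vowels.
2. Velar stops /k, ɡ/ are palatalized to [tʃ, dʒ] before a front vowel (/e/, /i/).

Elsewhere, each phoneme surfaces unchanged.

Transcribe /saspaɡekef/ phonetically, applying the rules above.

[saspadʒetʃef]

/s/ — word-initial; rule 1 does not apply here → [s].
/s/ (between /a/ and /p/): rule 1 targets it, but not between two vowels → unchanged [s].
/ɡ/ (between /a/ and /e/): before a front vowel, so rule 2 applies → [dʒ].
/k/ — between /e/ and /e/, before a front vowel — surfaces as [tʃ] (rule 2).
/f/ (word-final): rule 1 targets it, but not between two vowels → unchanged [f].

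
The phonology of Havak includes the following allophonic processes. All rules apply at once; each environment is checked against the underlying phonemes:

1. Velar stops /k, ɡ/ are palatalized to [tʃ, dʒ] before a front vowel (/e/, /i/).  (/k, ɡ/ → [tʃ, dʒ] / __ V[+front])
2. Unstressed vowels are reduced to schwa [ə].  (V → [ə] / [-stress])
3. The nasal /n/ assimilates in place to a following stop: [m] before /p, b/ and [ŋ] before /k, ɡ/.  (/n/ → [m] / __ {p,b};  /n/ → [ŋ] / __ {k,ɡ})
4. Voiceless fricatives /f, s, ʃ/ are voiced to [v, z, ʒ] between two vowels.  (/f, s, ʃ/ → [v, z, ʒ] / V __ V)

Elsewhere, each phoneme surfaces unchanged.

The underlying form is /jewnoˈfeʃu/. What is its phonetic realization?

[jəwnəˈveʒə]

/j/ (word-initial) is unaffected → [j].
/e/ (between /j/ and /w/): in an unstressed syllable, so rule 2 applies → [ə].
/w/ (between /e/ and /n/): no rule targets it → [w].
/n/ (between /w/ and /o/): rule 3 targets it, but not before a labial or velar stop → unchanged [n].
/o/ meets the environment for rule 2 (in an unstressed syllable) → [ə].
/f/ — between /o/ and /e/, between two vowels — surfaces as [v] (rule 4).
/e/ — between /f/ and /ʃ/; rule 2 does not apply here → [e].
Rule 4 applies to /ʃ/ (between /e/ and /u/: between two vowels) → [ʒ].
/u/ meets the environment for rule 2 (in an unstressed syllable) → [ə].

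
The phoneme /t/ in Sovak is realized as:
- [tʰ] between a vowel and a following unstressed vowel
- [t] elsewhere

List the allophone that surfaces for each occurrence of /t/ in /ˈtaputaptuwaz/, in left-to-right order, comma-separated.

[t], [tʰ], [t]

Occurrence 1 (position 1): no conditioning environment matches → elsewhere allophone [t].
Occurrence 2 (position 5): between a vowel and a following unstressed vowel → [tʰ].
Occurrence 3 (position 8): no conditioning environment matches → elsewhere allophone [t].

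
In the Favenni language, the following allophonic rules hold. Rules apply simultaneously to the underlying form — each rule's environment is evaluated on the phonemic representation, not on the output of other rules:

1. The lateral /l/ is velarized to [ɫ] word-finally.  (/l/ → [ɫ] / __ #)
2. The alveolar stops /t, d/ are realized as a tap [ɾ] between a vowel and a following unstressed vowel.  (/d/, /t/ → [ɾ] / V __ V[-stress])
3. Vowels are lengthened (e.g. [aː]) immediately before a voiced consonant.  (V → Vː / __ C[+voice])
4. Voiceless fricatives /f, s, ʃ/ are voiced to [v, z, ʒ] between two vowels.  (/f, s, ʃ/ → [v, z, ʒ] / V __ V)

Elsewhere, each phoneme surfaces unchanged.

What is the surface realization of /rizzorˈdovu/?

/r/ — not in any rule's target class → [r].
/i/ meets the environment for rule 3 (before a voiced consonant) → [iː].
/z/ (between /i/ and /z/) is unaffected → [z].
/z/ stays [z].
Rule 3 applies to /o/ (between /z/ and /r/: before a voiced consonant) → [oː].
/r/ (between /o/ and /d/) is unaffected → [r].
/d/ — between /r/ and /o/; rule 2 does not apply here → [d].
/o/ — between /d/ and /v/, before a voiced consonant — surfaces as [oː] (rule 3).
/v/ — not in any rule's target class → [v].
/u/ (word-final) is in the target of rule 3 but the environment (before a voiced consonant) is not met → [u].

[riːzzoːrˈdoːvu]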